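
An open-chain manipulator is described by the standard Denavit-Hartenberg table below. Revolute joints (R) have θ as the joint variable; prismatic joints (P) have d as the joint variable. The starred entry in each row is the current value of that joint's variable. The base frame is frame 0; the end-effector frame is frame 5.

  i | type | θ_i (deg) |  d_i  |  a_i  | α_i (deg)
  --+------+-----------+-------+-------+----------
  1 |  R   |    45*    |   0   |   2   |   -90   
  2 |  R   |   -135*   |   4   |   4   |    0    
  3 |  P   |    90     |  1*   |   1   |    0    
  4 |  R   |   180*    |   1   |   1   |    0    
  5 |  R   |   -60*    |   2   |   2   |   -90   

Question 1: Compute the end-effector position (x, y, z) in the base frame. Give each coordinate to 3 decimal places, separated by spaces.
after link 1: o_1 = (1.4142, 1.4142, 0.0000)
after link 2: o_2 = (-3.4142, 2.2426, 2.8284)
after link 3: o_3 = (-3.6213, 3.4497, 3.5355)
after link 4: o_4 = (-4.8284, 3.6569, 2.8284)
after link 5: o_5 = (-5.8766, 5.4371, 0.8966)

-5.877 5.437 0.897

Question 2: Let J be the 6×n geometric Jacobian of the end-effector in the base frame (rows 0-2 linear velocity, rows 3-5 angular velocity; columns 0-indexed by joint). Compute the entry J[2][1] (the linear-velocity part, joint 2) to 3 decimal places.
2.311

axis z_1 = (-0.7071,0.7071,0.0000); lever o_n−o_1 = (-7.2908,4.0229,0.8966)
cross product → J_v[:, 1] = (0.6340,0.6340,2.3108)
J_ω[:, 1] = z_1
entry J[2][1] = 2.3108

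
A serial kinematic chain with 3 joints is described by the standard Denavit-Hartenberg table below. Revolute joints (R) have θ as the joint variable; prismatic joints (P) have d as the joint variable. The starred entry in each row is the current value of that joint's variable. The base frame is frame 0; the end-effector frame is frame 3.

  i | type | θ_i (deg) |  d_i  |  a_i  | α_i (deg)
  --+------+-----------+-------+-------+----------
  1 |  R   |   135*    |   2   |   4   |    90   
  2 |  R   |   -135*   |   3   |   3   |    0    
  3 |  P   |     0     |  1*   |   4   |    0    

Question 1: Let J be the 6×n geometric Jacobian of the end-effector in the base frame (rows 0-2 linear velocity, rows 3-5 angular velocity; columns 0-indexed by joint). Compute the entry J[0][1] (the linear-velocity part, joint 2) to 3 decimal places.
-3.500

axis z_1 = (0.7071,0.7071,0.0000); lever o_n−o_1 = (6.3284,-0.6716,-4.9497)
cross product → J_v[:, 1] = (-3.5000,3.5000,-4.9497)
J_ω[:, 1] = z_1
entry J[0][1] = -3.5000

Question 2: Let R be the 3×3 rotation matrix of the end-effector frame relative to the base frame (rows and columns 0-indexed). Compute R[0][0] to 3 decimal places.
End-effector x-axis (col 0 of R) = (0.5000,-0.5000,-0.7071)
R[0][0] = 0.5000

0.500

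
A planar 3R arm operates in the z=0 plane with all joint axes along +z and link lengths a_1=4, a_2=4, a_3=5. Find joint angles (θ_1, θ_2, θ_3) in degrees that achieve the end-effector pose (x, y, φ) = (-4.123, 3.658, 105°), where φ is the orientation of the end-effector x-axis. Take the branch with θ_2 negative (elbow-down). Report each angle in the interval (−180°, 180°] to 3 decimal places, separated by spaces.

wrist centre = target − a_3·(cos φ, sin φ) = (-2.8289, -1.1716)
cos θ_2 = (9.3754−4²−4²)/(2·4·4) = -0.7070; θ_2 = -134.9928° (elbow-down)
β = atan2(-1.1716,-2.8289) = -157.5024°; ψ = atan2(-2.8288,1.1719) = -67.4964°
θ_1 = β − ψ = -90.0060°
θ_3 = φ − θ_1 − θ_2 = -30.0011° (wrapped to (-180°,180°])

-90.006 -134.993 -30.001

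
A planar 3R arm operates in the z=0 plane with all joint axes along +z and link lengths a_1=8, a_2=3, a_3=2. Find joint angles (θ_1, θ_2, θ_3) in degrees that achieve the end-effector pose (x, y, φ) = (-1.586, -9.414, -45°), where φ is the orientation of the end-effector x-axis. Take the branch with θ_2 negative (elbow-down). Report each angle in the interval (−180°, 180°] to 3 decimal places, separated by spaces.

-90.002 -90.003 135.004

wrist centre = target − a_3·(cos φ, sin φ) = (-3.0002, -7.9998)
cos θ_2 = (72.9979−8²−3²)/(2·8·3) = -0.0000; θ_2 = -90.0025° (elbow-down)
β = atan2(-7.9998,-3.0002) = -110.5579°; ψ = atan2(-3.0000,7.9999) = -20.5564°
θ_1 = β − ψ = -90.0015°
θ_3 = φ − θ_1 − θ_2 = 135.0041° (wrapped to (-180°,180°])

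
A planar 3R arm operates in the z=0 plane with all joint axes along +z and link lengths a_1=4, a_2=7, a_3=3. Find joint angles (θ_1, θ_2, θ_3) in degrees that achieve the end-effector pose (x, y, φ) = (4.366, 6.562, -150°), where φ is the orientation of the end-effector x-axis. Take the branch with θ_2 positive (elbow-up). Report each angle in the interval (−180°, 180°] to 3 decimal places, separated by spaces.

wrist centre = target − a_3·(cos φ, sin φ) = (6.9641, 8.0620)
cos θ_2 = (113.4942−4²−7²)/(2·4·7) = 0.8660; θ_2 = 30.0066° (elbow-up)
β = atan2(8.0620,6.9641) = 49.1791°; ψ = atan2(3.5007,10.0618) = 19.1838°
θ_1 = β − ψ = 29.9952°
θ_3 = φ − θ_1 − θ_2 = 149.9982° (wrapped to (-180°,180°])

29.995 30.007 149.998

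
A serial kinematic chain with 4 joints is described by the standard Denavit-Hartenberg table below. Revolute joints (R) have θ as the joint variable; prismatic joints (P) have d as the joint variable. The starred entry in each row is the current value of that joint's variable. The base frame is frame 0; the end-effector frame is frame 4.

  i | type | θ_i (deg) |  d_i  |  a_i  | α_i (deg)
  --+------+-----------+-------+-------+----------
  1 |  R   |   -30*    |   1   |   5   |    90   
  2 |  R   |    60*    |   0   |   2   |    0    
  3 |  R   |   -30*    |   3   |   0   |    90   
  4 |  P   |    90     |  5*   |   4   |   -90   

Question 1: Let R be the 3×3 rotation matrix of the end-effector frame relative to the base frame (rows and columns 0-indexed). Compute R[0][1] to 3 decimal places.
-0.433

End-effector y-axis (col 1 of R) = (-0.4330,0.2500,0.8660)
R[0][1] = -0.4330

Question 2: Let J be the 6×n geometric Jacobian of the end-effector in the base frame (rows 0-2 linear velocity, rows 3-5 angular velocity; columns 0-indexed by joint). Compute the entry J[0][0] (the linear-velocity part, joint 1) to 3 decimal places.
10.312

axis z_0 = ẑ; lever o_n−o_0 = (3.8612,-10.3122,-1.5981)
cross product → J_v[:, 0] = (10.3122,3.8612,-0.0000)
J_ω[:, 0] = z_0
entry J[0][0] = 10.3122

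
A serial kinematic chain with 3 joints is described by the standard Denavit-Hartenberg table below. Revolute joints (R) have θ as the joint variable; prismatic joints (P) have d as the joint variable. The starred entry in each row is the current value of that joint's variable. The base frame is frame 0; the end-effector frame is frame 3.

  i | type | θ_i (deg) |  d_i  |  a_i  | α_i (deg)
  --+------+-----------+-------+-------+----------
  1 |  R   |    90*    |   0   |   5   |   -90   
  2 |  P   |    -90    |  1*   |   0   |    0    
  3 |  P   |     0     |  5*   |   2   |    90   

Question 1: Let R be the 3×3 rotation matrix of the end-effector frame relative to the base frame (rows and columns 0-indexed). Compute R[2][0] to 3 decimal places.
End-effector x-axis (col 0 of R) = (0.0000,0.0000,1.0000)
R[2][0] = 1.0000

1.000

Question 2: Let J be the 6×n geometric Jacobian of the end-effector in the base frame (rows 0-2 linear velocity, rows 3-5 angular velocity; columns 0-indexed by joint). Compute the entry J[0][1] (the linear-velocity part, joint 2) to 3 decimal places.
-1.000

prismatic axis z_1 = (-1.0000,0.0000,0.0000)
J_v[:, 1] = z_1; J_ω[:, 1] = (0,0,0)
entry J[0][1] = -1.0000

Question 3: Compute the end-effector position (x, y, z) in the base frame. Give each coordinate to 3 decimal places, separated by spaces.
-6.000 5.000 2.000

after link 1: o_1 = (0.0000, 5.0000, 0.0000)
after link 2: o_2 = (-1.0000, 5.0000, 0.0000)
after link 3: o_3 = (-6.0000, 5.0000, 2.0000)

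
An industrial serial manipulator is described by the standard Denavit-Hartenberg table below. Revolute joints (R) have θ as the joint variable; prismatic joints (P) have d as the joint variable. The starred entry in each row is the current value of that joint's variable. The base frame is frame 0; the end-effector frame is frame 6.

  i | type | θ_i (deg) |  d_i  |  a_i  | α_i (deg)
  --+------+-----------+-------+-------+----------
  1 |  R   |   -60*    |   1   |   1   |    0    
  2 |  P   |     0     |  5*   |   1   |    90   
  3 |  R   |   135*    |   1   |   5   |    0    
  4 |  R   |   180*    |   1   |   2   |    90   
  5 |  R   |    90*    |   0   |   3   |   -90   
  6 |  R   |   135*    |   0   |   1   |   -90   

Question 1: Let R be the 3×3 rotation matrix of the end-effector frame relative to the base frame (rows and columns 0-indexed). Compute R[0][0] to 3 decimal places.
0.862

End-effector x-axis (col 0 of R) = (0.8624,-0.0795,0.5000)
R[0][0] = 0.8624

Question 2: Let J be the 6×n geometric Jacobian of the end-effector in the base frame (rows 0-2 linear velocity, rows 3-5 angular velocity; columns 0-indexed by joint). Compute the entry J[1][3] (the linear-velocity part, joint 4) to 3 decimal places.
-0.792

axis z_3 = (-0.8660,-0.5000,0.0000); lever o_n−o_3 = (-1.8946,-3.3042,-0.9142)
cross product → J_v[:, 3] = (0.4571,-0.7917,1.9142)
J_ω[:, 3] = z_3
entry J[1][3] = -0.7917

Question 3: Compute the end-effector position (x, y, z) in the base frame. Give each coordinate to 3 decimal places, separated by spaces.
after link 1: o_1 = (0.5000, -0.8660, 1.0000)
after link 2: o_2 = (1.0000, -1.7321, 6.0000)
after link 3: o_3 = (-1.6338, 0.8298, 9.5355)
after link 4: o_4 = (-1.7927, -0.8949, 8.1213)
after link 5: o_5 = (-4.3908, -2.3949, 8.1213)
after link 6: o_6 = (-3.5284, -2.4744, 8.6213)

-3.528 -2.474 8.621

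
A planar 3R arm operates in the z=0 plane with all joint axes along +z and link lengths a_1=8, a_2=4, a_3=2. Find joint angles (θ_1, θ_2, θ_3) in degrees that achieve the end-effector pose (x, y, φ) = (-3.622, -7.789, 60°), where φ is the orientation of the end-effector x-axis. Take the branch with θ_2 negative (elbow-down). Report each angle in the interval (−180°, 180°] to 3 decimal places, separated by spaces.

wrist centre = target − a_3·(cos φ, sin φ) = (-4.6220, -9.5211)
cos θ_2 = (112.0133−8²−4²)/(2·8·4) = 0.5002; θ_2 = -59.9863° (elbow-down)
β = atan2(-9.5211,-4.6220) = -115.8943°; ψ = atan2(-3.4636,10.0008) = -19.1027°
θ_1 = β − ψ = -96.7916°
θ_3 = φ − θ_1 − θ_2 = -143.2221° (wrapped to (-180°,180°])

-96.792 -59.986 -143.222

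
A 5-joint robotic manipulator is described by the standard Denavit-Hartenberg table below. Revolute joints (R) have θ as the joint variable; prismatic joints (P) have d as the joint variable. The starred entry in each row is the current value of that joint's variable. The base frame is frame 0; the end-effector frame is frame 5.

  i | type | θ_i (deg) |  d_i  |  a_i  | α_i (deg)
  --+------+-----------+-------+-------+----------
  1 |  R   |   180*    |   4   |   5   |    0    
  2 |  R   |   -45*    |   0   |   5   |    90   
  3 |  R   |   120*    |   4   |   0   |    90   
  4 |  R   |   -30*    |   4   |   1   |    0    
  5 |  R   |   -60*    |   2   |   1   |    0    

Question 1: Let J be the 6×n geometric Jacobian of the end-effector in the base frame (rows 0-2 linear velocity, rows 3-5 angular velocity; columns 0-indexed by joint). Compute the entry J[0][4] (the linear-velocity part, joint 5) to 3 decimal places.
0.354

axis z_4 = (-0.6124,0.6124,0.5000); lever o_n−o_4 = (-1.9319,0.5176,1.0000)
cross product → J_v[:, 4] = (0.3536,-0.3536,0.8660)
J_ω[:, 4] = z_4
entry J[0][4] = 0.3536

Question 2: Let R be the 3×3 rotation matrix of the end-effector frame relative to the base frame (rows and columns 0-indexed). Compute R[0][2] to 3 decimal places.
End-effector z-axis (col 2 of R) = (-0.6124,0.6124,0.5000)
R[0][2] = -0.6124

-0.612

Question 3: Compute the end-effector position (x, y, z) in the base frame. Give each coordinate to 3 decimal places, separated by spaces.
-10.136 8.671 7.750

after link 1: o_1 = (-5.0000, 0.0000, 4.0000)
after link 2: o_2 = (-8.5355, 3.5355, 4.0000)
after link 3: o_3 = (-5.7071, 6.3640, 4.0000)
after link 4: o_4 = (-8.2040, 8.1537, 6.7500)
after link 5: o_5 = (-10.1358, 8.6713, 7.7500)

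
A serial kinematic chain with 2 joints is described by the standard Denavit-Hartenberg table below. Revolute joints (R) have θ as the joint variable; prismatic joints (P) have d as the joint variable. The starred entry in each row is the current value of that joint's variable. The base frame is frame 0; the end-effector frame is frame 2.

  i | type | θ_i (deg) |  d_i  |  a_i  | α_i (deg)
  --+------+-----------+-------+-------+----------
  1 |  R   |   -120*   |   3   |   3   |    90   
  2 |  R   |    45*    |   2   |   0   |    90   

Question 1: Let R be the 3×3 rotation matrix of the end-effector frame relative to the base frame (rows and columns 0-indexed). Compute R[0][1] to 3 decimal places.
-0.866

End-effector y-axis (col 1 of R) = (-0.8660,0.5000,0.0000)
R[0][1] = -0.8660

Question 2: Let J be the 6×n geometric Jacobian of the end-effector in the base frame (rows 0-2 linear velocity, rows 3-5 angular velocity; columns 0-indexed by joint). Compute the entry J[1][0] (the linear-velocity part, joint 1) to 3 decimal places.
axis z_0 = ẑ; lever o_n−o_0 = (-3.2321,-1.5981,3.0000)
cross product → J_v[:, 0] = (1.5981,-3.2321,0.0000)
J_ω[:, 0] = z_0
entry J[1][0] = -3.2321

-3.232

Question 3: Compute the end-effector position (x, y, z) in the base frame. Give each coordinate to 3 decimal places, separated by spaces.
-3.232 -1.598 3.000

after link 1: o_1 = (-1.5000, -2.5981, 3.0000)
after link 2: o_2 = (-3.2321, -1.5981, 3.0000)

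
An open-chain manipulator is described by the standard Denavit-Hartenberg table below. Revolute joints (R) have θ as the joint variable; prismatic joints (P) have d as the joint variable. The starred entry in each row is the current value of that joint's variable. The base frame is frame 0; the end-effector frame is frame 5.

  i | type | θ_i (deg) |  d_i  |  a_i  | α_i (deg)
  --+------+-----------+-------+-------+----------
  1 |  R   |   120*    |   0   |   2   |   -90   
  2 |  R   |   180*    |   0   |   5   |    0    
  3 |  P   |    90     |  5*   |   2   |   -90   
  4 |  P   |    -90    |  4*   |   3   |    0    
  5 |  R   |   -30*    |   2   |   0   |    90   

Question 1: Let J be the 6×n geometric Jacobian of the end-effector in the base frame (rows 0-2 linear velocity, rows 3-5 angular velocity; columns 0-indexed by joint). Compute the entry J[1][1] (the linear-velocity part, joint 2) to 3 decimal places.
axis z_1 = (-0.8660,-0.5000,0.0000); lever o_n−o_1 = (-7.4282,-3.1340,2.0000)
cross product → J_v[:, 1] = (-1.0000,1.7321,-1.0000)
J_ω[:, 1] = z_1
entry J[1][1] = 1.7321

1.732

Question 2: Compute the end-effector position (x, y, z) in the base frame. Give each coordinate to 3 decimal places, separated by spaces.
-8.428 -1.402 2.000

after link 1: o_1 = (-1.0000, 1.7321, 0.0000)
after link 2: o_2 = (1.5000, -2.5981, -0.0000)
after link 3: o_3 = (-2.8301, -5.0981, 2.0000)
after link 4: o_4 = (-7.4282, -3.1340, 2.0000)
after link 5: o_5 = (-8.4282, -1.4019, 2.0000)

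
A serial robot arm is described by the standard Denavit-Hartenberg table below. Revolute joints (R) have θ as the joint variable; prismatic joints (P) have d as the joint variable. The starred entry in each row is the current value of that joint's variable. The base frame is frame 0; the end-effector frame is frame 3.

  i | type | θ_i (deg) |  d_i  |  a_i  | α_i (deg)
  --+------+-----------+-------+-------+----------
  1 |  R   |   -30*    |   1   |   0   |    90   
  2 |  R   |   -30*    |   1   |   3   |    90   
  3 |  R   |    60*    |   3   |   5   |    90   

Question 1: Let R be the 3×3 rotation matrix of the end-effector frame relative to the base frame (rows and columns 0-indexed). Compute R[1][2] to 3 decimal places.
End-effector z-axis (col 2 of R) = (0.8995,0.0580,-0.4330)
R[1][2] = 0.0580

0.058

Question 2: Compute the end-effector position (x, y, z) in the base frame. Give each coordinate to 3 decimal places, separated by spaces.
after link 1: o_1 = (0.0000, 0.0000, 1.0000)
after link 2: o_2 = (1.7500, -2.1651, -0.5000)
after link 3: o_3 = (0.1609, -6.2476, -4.3481)

0.161 -6.248 -4.348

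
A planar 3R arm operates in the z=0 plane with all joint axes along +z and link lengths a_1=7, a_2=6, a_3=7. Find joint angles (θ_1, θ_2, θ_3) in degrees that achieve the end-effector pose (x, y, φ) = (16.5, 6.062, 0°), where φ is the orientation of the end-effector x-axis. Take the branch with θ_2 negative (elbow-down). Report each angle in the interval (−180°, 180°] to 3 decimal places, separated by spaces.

wrist centre = target − a_3·(cos φ, sin φ) = (9.5000, 6.0620)
cos θ_2 = (126.9978−7²−6²)/(2·7·6) = 0.5000; θ_2 = -60.0017° (elbow-down)
β = atan2(6.0620,9.5000) = 32.5422°; ψ = atan2(-5.1962,9.9998) = -27.4578°
θ_1 = β − ψ = 60.0000°
θ_3 = φ − θ_1 − θ_2 = 0.0017° (wrapped to (-180°,180°])

60.000 -60.002 0.002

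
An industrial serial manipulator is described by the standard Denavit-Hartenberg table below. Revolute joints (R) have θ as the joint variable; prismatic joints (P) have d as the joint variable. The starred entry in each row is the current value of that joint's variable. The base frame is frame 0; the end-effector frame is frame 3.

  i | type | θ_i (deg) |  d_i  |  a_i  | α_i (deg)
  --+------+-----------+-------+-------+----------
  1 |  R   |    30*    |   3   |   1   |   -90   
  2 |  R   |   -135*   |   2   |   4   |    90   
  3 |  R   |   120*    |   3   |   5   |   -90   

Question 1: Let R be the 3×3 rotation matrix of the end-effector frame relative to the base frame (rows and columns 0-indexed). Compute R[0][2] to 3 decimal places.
End-effector z-axis (col 2 of R) = (0.7803,-0.1268,-0.6124)
R[0][2] = 0.7803

0.780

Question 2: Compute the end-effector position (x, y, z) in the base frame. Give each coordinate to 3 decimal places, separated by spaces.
after link 1: o_1 = (0.8660, 0.5000, 3.0000)
after link 2: o_2 = (-2.5835, 0.8178, 5.8284)
after link 3: o_3 = (-5.0547, 4.3911, 1.9393)

-5.055 4.391 1.939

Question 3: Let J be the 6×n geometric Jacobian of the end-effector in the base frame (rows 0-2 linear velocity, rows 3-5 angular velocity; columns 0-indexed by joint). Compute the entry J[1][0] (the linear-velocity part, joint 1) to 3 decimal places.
-5.055

axis z_0 = ẑ; lever o_n−o_0 = (-5.0547,4.3911,1.9393)
cross product → J_v[:, 0] = (-4.3911,-5.0547,0.0000)
J_ω[:, 0] = z_0
entry J[1][0] = -5.0547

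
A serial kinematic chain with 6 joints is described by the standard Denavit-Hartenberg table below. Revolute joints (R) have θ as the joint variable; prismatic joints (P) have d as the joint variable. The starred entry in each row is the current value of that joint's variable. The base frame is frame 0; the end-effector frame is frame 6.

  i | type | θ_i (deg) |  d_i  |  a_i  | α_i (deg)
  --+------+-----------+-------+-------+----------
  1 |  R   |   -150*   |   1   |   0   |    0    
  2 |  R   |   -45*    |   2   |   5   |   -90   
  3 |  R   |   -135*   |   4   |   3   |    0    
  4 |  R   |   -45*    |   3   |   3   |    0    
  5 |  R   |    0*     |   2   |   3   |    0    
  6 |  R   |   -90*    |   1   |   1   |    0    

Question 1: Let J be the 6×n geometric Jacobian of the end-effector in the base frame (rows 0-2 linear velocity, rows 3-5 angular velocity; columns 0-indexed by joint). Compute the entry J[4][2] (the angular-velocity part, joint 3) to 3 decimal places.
axis z_2 = (-0.2588,-0.9659,0.0000); lever o_n−o_2 = (5.2564,-11.7612,1.1213)
cross product → J_v[:, 2] = (-1.0831,0.2902,8.1213)
J_ω[:, 2] = z_2
entry J[4][2] = -0.9659

-0.966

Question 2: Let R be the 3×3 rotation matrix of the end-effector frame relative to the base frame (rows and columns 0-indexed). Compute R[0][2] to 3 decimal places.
-0.259

End-effector z-axis (col 2 of R) = (-0.2588,-0.9659,0.0000)
R[0][2] = -0.2588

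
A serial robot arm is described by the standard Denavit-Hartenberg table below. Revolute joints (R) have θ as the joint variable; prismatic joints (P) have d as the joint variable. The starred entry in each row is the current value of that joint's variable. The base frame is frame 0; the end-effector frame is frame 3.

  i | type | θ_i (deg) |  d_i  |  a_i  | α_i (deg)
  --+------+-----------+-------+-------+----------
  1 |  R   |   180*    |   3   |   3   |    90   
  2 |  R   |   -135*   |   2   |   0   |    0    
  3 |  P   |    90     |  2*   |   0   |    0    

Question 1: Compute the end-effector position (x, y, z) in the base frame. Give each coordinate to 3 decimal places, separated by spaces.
after link 1: o_1 = (-3.0000, 0.0000, 3.0000)
after link 2: o_2 = (-3.0000, 2.0000, 3.0000)
after link 3: o_3 = (-3.0000, 4.0000, 3.0000)

-3.000 4.000 3.000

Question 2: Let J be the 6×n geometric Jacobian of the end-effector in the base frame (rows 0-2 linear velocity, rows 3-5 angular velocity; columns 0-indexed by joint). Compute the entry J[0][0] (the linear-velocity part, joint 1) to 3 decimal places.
axis z_0 = ẑ; lever o_n−o_0 = (-3.0000,4.0000,3.0000)
cross product → J_v[:, 0] = (-4.0000,-3.0000,0.0000)
J_ω[:, 0] = z_0
entry J[0][0] = -4.0000

-4.000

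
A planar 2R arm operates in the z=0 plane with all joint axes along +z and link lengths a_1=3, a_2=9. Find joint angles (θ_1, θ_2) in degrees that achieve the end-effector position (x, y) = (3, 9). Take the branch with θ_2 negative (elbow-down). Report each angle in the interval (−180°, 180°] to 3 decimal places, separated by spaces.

143.130 -90.000

cos θ_2 = (90.0000−3²−9²)/(2·3·9) = 0.0000; θ_2 = -90.0000° (elbow-down)
β = atan2(9.0000,3.0000) = 71.5651°; ψ = atan2(-9.0000,3.0000) = -71.5651°
θ_1 = β − ψ = 143.1301°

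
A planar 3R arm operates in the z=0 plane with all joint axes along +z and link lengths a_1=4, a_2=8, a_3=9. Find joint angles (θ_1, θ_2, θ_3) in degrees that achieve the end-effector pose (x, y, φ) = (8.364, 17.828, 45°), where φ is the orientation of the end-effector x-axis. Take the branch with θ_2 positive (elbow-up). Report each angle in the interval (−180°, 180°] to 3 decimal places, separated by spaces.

wrist centre = target − a_3·(cos φ, sin φ) = (2.0000, 11.4640)
cos θ_2 = (135.4243−4²−8²)/(2·4·8) = 0.8660; θ_2 = 30.0023° (elbow-up)
β = atan2(11.4640,2.0000) = 80.1037°; ψ = atan2(4.0003,10.9280) = 20.1055°
θ_1 = β − ψ = 59.9982°
θ_3 = φ − θ_1 − θ_2 = -45.0005° (wrapped to (-180°,180°])

59.998 30.002 -45.000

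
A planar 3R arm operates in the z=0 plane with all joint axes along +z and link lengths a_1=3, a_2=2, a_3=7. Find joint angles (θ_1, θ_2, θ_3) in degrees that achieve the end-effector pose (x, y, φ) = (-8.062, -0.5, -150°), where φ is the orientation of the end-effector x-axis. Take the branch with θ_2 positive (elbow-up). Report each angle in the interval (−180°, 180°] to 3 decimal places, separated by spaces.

89.997 90.003 30.000

wrist centre = target − a_3·(cos φ, sin φ) = (-1.9998, 3.0000)
cos θ_2 = (12.9993−3²−2²)/(2·3·2) = -0.0001; θ_2 = 90.0034° (elbow-up)
β = atan2(3.0000,-1.9998) = 123.6877°; ψ = atan2(2.0000,2.9999) = 33.6911°
θ_1 = β − ψ = 89.9966°
θ_3 = φ − θ_1 − θ_2 = 30.0000° (wrapped to (-180°,180°])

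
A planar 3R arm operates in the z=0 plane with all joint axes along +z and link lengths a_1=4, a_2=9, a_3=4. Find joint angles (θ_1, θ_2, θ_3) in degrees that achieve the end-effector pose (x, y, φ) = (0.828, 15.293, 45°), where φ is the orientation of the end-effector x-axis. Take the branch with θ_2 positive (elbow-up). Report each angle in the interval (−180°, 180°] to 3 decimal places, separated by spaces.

wrist centre = target − a_3·(cos φ, sin φ) = (-2.0004, 12.4646)
cos θ_2 = (159.3673−4²−9²)/(2·4·9) = 0.8662; θ_2 = 29.9786° (elbow-up)
β = atan2(12.4646,-2.0004) = 99.1176°; ψ = atan2(4.4971,11.7959) = 20.8689°
θ_1 = β − ψ = 78.2487°
θ_3 = φ − θ_1 − θ_2 = -63.2273° (wrapped to (-180°,180°])

78.249 29.979 -63.227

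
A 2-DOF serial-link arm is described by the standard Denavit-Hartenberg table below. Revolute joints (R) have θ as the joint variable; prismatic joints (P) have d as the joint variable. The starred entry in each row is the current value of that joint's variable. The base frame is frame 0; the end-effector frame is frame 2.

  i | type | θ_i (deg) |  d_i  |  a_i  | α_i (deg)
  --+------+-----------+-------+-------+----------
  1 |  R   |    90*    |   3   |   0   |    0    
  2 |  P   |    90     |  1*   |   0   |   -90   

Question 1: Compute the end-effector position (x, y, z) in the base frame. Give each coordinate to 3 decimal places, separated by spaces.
0.000 0.000 4.000

after link 1: o_1 = (0.0000, 0.0000, 3.0000)
after link 2: o_2 = (0.0000, 0.0000, 4.0000)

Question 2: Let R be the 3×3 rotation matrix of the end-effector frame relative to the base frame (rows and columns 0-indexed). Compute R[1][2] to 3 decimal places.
End-effector z-axis (col 2 of R) = (-0.0000,-1.0000,0.0000)
R[1][2] = -1.0000

-1.000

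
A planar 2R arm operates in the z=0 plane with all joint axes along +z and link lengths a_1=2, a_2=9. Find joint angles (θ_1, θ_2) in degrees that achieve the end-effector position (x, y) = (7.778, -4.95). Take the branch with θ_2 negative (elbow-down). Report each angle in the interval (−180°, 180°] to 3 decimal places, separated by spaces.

44.998 -90.000

cos θ_2 = (84.9998−2²−9²)/(2·2·9) = -0.0000; θ_2 = -90.0003° (elbow-down)
β = atan2(-4.9500,7.7780) = -32.4731°; ψ = atan2(-9.0000,1.9999) = -77.4715°
θ_1 = β − ψ = 44.9984°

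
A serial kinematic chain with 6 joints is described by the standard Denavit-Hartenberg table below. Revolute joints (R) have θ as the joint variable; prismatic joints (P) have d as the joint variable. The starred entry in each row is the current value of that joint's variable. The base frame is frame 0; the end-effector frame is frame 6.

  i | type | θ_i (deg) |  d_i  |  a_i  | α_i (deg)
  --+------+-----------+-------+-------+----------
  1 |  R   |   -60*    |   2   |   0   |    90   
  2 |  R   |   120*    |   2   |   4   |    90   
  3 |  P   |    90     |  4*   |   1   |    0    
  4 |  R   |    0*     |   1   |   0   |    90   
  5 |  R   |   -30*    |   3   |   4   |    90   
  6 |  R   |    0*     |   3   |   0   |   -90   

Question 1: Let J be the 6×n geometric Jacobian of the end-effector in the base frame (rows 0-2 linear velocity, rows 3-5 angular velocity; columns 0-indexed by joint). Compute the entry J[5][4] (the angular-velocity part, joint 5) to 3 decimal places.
axis z_4 = (-0.2500,0.4330,0.8660); lever o_n−o_4 = (-4.4420,3.7655,0.2990)
cross product → J_v[:, 4] = (-3.1316,-3.7721,0.9821)
J_ω[:, 4] = z_4
entry J[5][4] = 0.8660

0.866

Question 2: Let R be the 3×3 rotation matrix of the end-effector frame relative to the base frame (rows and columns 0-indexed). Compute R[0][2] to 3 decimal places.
End-effector z-axis (col 2 of R) = (-0.2500,0.4330,0.8660)
R[0][2] = -0.2500

-0.250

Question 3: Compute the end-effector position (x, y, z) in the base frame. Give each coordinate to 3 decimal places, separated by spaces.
-5.875 0.248 8.263

after link 1: o_1 = (0.0000, 0.0000, 2.0000)
after link 2: o_2 = (-2.7321, 0.7321, 5.4641)
after link 3: o_3 = (-1.8660, -2.7679, 7.4641)
after link 4: o_4 = (-1.4330, -3.5179, 7.9641)
after link 5: o_5 = (-6.0490, -2.4510, 9.5622)
after link 6: o_6 = (-5.8750, 0.2476, 8.2631)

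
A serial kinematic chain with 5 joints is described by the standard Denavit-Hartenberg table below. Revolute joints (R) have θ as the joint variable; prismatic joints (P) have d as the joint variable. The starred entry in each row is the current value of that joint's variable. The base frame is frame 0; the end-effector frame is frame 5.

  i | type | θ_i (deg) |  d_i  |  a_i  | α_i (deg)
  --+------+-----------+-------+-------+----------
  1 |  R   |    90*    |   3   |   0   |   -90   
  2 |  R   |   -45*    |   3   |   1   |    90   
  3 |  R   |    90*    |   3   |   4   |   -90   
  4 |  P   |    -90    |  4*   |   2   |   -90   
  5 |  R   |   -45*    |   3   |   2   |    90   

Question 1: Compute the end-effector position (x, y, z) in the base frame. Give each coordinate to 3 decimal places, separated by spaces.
-10.000 -7.657 4.414

after link 1: o_1 = (0.0000, 0.0000, 3.0000)
after link 2: o_2 = (-3.0000, 0.7071, 3.7071)
after link 3: o_3 = (-7.0000, -1.4142, 5.8284)
after link 4: o_4 = (-7.0000, -5.6569, 4.4142)
after link 5: o_5 = (-10.0000, -7.6569, 4.4142)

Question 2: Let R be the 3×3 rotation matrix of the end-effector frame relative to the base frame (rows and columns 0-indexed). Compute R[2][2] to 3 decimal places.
-1.000

End-effector z-axis (col 2 of R) = (-0.0000,-0.0000,-1.0000)
R[2][2] = -1.0000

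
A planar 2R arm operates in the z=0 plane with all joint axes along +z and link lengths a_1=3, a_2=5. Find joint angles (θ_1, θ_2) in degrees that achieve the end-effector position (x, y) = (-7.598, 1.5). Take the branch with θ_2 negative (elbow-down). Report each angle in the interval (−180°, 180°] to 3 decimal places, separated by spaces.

cos θ_2 = (59.9796−3²−5²)/(2·3·5) = 0.8660; θ_2 = -30.0044° (elbow-down)
β = atan2(1.5000,-7.5980) = 168.8323°; ψ = atan2(-2.5003,7.3299) = -18.8352°
θ_1 = β − ψ = 187.6674°

-172.333 -30.004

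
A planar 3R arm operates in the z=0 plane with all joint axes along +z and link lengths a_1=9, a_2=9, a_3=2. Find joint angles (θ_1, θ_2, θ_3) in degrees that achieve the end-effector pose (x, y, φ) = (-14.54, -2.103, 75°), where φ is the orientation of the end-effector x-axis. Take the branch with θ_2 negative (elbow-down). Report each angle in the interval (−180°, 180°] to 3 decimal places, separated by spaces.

-135.002 -59.995 -90.003

wrist centre = target − a_3·(cos φ, sin φ) = (-15.0576, -4.0349)
cos θ_2 = (243.0125−9²−9²)/(2·9·9) = 0.5001; θ_2 = -59.9949° (elbow-down)
β = atan2(-4.0349,-15.0576) = -164.9994°; ψ = atan2(-7.7938,13.5007) = -29.9974°
θ_1 = β − ψ = -135.0019°
θ_3 = φ − θ_1 − θ_2 = -90.0032° (wrapped to (-180°,180°])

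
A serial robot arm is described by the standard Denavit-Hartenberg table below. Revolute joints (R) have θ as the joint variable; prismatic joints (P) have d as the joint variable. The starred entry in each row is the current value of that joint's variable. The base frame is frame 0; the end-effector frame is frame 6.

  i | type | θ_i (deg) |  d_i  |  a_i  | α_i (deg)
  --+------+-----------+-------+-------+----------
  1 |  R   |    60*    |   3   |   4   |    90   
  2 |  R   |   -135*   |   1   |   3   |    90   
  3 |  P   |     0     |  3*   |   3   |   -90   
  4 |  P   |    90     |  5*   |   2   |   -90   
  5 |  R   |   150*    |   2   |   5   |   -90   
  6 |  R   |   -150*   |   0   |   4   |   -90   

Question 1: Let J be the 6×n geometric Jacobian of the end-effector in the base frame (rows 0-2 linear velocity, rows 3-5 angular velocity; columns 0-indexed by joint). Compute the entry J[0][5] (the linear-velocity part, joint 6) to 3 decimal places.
axis z_5 = (0.5732,-0.7392,0.3536); lever o_n−o_5 = (3.2678,2.1958,-0.7071)
cross product → J_v[:, 5] = (-0.2537,1.5607,3.6742)
J_ω[:, 5] = z_5
entry J[0][5] = -0.2537

-0.254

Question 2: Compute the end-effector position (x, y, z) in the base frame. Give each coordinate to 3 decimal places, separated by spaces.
after link 1: o_1 = (2.0000, 3.4641, 3.0000)
after link 2: o_2 = (1.8054, 1.1270, 0.8787)
after link 3: o_3 = (-0.3160, -2.5473, 0.8787)
after link 4: o_4 = (4.7213, -3.8225, -0.5355)
after link 5: o_5 = (1.7324, -3.9994, 3.9405)
after link 6: o_6 = (5.0002, -1.8036, 3.2334)

5.000 -1.804 3.233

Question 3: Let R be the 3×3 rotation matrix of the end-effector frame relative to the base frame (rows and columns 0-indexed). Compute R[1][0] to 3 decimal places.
0.549

End-effector x-axis (col 0 of R) = (0.8169,0.5490,-0.1768)
R[1][0] = 0.5490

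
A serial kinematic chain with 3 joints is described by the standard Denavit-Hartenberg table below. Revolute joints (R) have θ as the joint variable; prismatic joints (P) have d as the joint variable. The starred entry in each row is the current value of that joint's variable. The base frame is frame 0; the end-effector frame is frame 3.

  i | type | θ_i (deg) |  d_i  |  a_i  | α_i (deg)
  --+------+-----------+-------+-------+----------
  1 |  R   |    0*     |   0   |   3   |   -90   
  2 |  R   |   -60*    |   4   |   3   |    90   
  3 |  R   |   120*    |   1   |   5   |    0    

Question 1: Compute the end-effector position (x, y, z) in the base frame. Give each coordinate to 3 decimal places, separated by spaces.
after link 1: o_1 = (3.0000, 0.0000, 0.0000)
after link 2: o_2 = (4.5000, 4.0000, 2.5981)
after link 3: o_3 = (2.3840, 8.3301, 0.9330)

2.384 8.330 0.933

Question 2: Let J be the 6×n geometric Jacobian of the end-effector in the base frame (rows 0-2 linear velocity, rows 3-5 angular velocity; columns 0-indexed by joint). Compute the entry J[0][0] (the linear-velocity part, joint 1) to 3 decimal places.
-8.330

axis z_0 = ẑ; lever o_n−o_0 = (2.3840,8.3301,0.9330)
cross product → J_v[:, 0] = (-8.3301,2.3840,0.0000)
J_ω[:, 0] = z_0
entry J[0][0] = -8.3301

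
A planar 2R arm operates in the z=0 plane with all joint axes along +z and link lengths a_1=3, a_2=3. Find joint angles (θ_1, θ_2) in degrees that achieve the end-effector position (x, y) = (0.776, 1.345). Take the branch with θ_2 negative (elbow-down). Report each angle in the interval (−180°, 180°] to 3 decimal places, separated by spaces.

135.018 -150.002

cos θ_2 = (2.4112−3²−3²)/(2·3·3) = -0.8660; θ_2 = -150.0022° (elbow-down)
β = atan2(1.3450,0.7760) = 60.0171°; ψ = atan2(-1.4999,0.4019) = -75.0011°
θ_1 = β − ψ = 135.0182°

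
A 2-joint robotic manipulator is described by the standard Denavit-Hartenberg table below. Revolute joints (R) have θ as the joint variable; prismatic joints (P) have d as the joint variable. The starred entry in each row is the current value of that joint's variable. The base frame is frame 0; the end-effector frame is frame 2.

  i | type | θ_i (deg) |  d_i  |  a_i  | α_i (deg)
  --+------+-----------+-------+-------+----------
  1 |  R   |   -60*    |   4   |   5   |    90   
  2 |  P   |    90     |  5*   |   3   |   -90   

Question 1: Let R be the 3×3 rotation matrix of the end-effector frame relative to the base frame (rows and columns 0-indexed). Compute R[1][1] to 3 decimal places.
End-effector y-axis (col 1 of R) = (0.8660,0.5000,-0.0000)
R[1][1] = 0.5000

0.500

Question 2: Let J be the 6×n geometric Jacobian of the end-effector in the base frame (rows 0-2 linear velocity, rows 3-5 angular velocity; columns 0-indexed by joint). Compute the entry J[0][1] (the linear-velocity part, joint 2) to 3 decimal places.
-0.866

prismatic axis z_1 = (-0.8660,-0.5000,0.0000)
J_v[:, 1] = z_1; J_ω[:, 1] = (0,0,0)
entry J[0][1] = -0.8660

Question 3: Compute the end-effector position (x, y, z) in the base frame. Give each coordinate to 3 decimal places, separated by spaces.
-1.830 -6.830 7.000

after link 1: o_1 = (2.5000, -4.3301, 4.0000)
after link 2: o_2 = (-1.8301, -6.8301, 7.0000)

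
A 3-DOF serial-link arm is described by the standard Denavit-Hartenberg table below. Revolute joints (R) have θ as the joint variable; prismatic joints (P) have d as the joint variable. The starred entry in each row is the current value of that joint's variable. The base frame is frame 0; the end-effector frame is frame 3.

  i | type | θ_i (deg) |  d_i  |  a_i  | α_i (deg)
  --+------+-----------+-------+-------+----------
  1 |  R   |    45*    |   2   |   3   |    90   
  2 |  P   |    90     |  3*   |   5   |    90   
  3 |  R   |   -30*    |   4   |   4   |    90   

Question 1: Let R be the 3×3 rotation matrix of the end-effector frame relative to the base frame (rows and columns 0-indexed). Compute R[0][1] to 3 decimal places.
0.707

End-effector y-axis (col 1 of R) = (0.7071,0.7071,-0.0000)
R[0][1] = 0.7071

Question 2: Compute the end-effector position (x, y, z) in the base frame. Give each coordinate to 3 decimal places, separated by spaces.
5.657 4.243 10.464

after link 1: o_1 = (2.1213, 2.1213, 2.0000)
after link 2: o_2 = (4.2426, -0.0000, 7.0000)
after link 3: o_3 = (5.6569, 4.2426, 10.4641)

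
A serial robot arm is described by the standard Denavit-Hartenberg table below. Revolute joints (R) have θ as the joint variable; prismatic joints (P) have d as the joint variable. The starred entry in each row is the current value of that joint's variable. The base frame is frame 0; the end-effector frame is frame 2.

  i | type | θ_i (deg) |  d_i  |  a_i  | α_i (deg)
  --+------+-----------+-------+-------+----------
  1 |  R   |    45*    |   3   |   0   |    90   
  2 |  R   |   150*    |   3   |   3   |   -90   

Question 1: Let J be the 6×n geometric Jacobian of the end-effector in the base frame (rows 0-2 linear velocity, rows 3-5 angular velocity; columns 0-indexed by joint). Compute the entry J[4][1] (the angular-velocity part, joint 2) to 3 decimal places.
axis z_1 = (0.7071,-0.7071,0.0000); lever o_n−o_1 = (0.2842,-3.9584,1.5000)
cross product → J_v[:, 1] = (-1.0607,-1.0607,-2.5981)
J_ω[:, 1] = z_1
entry J[4][1] = -0.7071

-0.707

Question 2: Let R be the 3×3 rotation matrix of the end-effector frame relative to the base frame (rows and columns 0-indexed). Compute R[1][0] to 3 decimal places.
End-effector x-axis (col 0 of R) = (-0.6124,-0.6124,0.5000)
R[1][0] = -0.6124

-0.612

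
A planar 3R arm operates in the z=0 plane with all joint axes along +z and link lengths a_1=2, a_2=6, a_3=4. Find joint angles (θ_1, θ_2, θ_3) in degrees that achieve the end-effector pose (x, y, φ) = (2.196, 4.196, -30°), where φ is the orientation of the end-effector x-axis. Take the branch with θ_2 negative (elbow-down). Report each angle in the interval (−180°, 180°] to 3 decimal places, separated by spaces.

wrist centre = target − a_3·(cos φ, sin φ) = (-1.2681, 6.1960)
cos θ_2 = (39.9985−2²−6²)/(2·2·6) = -0.0001; θ_2 = -90.0036° (elbow-down)
β = atan2(6.1960,-1.2681) = 101.5667°; ψ = atan2(-6.0000,1.9996) = -71.5683°
θ_1 = β − ψ = 173.1350°
θ_3 = φ − θ_1 − θ_2 = -113.1314° (wrapped to (-180°,180°])

173.135 -90.004 -113.131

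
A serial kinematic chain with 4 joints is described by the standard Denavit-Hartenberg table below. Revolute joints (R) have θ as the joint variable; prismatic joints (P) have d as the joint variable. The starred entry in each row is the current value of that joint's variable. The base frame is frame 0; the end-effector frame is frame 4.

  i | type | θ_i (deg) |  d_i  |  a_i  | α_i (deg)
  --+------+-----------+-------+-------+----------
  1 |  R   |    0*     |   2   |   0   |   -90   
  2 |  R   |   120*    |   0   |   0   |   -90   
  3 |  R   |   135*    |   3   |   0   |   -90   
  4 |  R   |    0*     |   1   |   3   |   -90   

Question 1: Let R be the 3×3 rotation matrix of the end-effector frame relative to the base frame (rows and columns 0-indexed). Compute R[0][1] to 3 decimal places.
End-effector y-axis (col 1 of R) = (-0.3536,-0.7071,-0.6124)
R[0][1] = -0.3536

-0.354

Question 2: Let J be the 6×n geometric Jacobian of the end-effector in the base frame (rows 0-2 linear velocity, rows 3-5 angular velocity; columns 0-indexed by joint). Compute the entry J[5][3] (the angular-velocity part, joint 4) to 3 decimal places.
axis z_3 = (0.3536,0.7071,0.6124); lever o_n−o_3 = (1.4142,-1.4142,2.4495)
cross product → J_v[:, 3] = (2.5981,-0.0000,-1.5000)
J_ω[:, 3] = z_3
entry J[5][3] = 0.6124

0.612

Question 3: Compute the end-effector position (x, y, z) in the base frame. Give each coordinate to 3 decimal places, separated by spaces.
after link 1: o_1 = (0.0000, 0.0000, 2.0000)
after link 2: o_2 = (0.0000, 0.0000, 2.0000)
after link 3: o_3 = (-2.5981, 0.0000, 3.5000)
after link 4: o_4 = (-1.1839, -1.4142, 5.9495)

-1.184 -1.414 5.949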